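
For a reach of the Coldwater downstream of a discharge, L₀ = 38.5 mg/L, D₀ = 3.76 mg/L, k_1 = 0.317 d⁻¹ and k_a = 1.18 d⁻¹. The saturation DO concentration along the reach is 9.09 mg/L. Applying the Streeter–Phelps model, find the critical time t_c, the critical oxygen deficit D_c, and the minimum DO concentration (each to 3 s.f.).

t_c ≈ 1.16 d; D_c ≈ 7.15 mg/L; min DO ≈ 1.94 mg/L

t_c = [1/(k_a−k_1)] ln[(k_a/k_1)(1 − D₀(k_a−k_1)/(k_1 L₀))]
= [1/(1.18−0.317)] ln[(1.18/0.317)(1 − 3.76×0.8630/(0.317×38.5))]
= (1/0.8630) ln[3.722 × 0.7341] = 1.159 × ln(2.733) = 1.159 × 1.005 = 1.165 d.
L(t_c) = L₀ e^(−k_1 t_c) = 38.5 × 0.6912 = 26.61 mg/L, and at the critical point k_a D_c = k_1 L, so D_c = (0.317/1.18) × 26.61 = 7.149 mg/L.
Minimum DO = C_s − D_c = 9.09 − 7.149 = 1.941 mg/L.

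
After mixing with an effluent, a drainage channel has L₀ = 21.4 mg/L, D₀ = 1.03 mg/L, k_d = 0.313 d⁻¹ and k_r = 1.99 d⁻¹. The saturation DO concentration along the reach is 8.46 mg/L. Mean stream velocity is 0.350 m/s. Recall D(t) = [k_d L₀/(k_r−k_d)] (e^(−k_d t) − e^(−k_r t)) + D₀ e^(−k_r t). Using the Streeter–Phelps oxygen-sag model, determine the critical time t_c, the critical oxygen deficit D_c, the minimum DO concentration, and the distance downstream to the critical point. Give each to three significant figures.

t_c ≈ 0.925 d; D_c ≈ 2.52 mg/L; min DO ≈ 5.94 mg/L; x_c ≈ 28.0 km

t_c = [1/(k_r−k_d)] ln[(k_r/k_d)(1 − D₀(k_r−k_d)/(k_d L₀))]
= [1/(1.99−0.313)] ln[(1.99/0.313)(1 − 1.03×1.677/(0.313×21.4))]
= (1/1.677) ln[6.358 × 0.7421] = 0.5963 × ln(4.718) = 0.5963 × 1.551 = 0.9251 d.
L(t_c) = L₀ e^(−k_d t_c) = 21.4 × 0.7486 = 16.02 mg/L, and at the critical point k_r D_c = k_d L, so D_c = (0.313/1.99) × 16.02 = 2.520 mg/L.
Minimum DO = C_s − D_c = 8.46 − 2.520 = 5.940 mg/L.
x_c = v t_c = 0.350 m/s × 0.9251 d × 86400 s/d = 27980 m ≈ 28.0 km.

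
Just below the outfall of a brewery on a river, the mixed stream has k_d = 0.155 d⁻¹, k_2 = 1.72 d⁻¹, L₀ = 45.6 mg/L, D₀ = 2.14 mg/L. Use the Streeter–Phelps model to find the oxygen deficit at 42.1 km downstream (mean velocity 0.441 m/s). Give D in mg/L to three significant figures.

D ≈ 3.45 mg/L

Travel time t = x/v = 42.1 km / (0.441 m/s) = 42100 m / 0.441 m/s = 95460 s = 1.105 d.
k_d L₀/(k_2−k_d) = 0.155×45.6/(1.72−0.155) = 7.068/1.565 = 4.516 mg/L.
e^(−k_d t) = e^(−0.155×1.105) = 0.8426; e^(−k_2 t) = e^(−1.72×1.105) = 0.1495.
D = 4.516 × (0.8426 − 0.1495) + 2.14 × 0.1495 = 3.130 + 0.3199 = 3.450 mg/L.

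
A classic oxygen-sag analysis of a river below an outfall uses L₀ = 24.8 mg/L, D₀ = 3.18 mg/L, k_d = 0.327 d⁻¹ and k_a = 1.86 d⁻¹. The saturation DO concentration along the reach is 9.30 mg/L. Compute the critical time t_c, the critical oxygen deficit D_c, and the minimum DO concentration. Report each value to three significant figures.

t_c ≈ 0.534 d; D_c ≈ 3.66 mg/L; min DO ≈ 5.64 mg/L

t_c = [1/(k_a−k_d)] ln[(k_a/k_d)(1 − D₀(k_a−k_d)/(k_d L₀))]
= [1/(1.86−0.327)] ln[(1.86/0.327)(1 − 3.18×1.533/(0.327×24.8))]
= (1/1.533) ln[5.688 × 0.3989] = 0.6523 × ln(2.269) = 0.6523 × 0.8192 = 0.5344 d.
L(t_c) = L₀ e^(−k_d t_c) = 24.8 × 0.8397 = 20.82 mg/L, and at the critical point k_a D_c = k_d L, so D_c = (0.327/1.86) × 20.82 = 3.661 mg/L.
Minimum DO = C_s − D_c = 9.30 − 3.661 = 5.639 mg/L.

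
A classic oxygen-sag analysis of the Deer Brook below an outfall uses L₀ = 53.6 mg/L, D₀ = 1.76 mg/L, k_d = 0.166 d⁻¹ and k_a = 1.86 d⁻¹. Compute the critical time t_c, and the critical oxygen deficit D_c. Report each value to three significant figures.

t_c ≈ 1.19 d; D_c ≈ 3.93 mg/L

With k_a/k_d = 11.20 and 1 − D₀(k_a−k_d)/(k_d L₀) = 0.6649,
t_c = ln(11.20 × 0.6649) / (1.86 − 0.166) = ln(7.450) / 1.694 = 2.008/1.694 = 1.186 d.
D_c = (k_d/k_a) L₀ e^(−k_d t_c) = (0.166/1.86) × 53.6 × e^(−0.166×1.186) = 0.08925 × 53.6 × 0.8214 = 3.929 mg/L.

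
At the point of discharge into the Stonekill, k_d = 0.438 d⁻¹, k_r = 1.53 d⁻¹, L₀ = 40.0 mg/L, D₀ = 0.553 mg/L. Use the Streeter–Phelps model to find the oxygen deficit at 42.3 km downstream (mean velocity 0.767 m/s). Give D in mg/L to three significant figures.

D ≈ 6.30 mg/L

Travel time t = x/v = 42.3 km / (0.767 m/s) = 42300 m / 0.767 m/s = 55150 s = 0.6383 d.
k_d L₀/(k_r−k_d) = 0.438×40.0/(1.53−0.438) = 17.52/1.092 = 16.04 mg/L.
e^(−k_d t) = e^(−0.438×0.6383) = 0.7561; e^(−k_r t) = e^(−1.53×0.6383) = 0.3766.
D = 16.04 × (0.7561 − 0.3766) + 0.553 × 0.3766 = 6.089 + 0.2083 = 6.297 mg/L.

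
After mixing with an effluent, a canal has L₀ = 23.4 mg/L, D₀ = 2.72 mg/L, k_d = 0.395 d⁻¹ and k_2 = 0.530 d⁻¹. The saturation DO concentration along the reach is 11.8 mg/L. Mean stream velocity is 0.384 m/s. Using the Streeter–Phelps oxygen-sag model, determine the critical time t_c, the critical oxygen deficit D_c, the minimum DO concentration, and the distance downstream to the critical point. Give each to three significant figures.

t_c ≈ 1.88 d; D_c ≈ 8.31 mg/L; min DO ≈ 3.49 mg/L; x_c ≈ 62.3 km

At the critical point dD/dt = 0, so k_d L₀ e^(−k_d t) = k_2 D. Substituting D(t) from the Streeter–Phelps equation and solving for t gives
t_c = ln[(k_2/k_d)(1 − D₀(k_2−k_d)/(k_d L₀))] / (k_2−k_d).
Here k_2−k_d = 0.1350 d⁻¹ and 1 − D₀(k_2−k_d)/(k_d L₀) = 1 − 2.72×0.1350/(0.395×23.4) = 0.9603, so
t_c = ln(1.342 × 0.9603) / 0.1350 = 0.2535 / 0.1350 = 1.877 d.
D_c = (k_d/k_2) L₀ e^(−k_d t_c) = (0.395/0.530) × 23.4 × e^(−0.395×1.877) = 0.7453 × 23.4 × 0.4764 = 8.308 mg/L.
Minimum DO = C_s − D_c = 11.8 − 8.308 = 3.492 mg/L.
x_c = v t_c = 0.384 m/s × 1.877 d × 86400 s/d = 62290 m ≈ 62.3 km.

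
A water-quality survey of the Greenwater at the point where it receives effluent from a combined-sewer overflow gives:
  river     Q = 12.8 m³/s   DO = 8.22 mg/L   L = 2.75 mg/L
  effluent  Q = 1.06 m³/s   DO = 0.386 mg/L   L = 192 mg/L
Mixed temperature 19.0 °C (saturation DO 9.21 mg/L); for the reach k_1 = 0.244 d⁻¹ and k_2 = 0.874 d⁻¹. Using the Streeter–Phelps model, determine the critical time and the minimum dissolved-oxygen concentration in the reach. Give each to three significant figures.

Mixed DO = (12.8×8.22 + 1.06×0.386)/(12.8+1.06) = 105.6/13.86 = 7.621 mg/L.
Mixed L₀ = (12.8×2.75 + 1.06×192)/(13.86) = 238.7/13.86 = 17.22 mg/L.
Initial deficit D₀ = C_s − DO₀ = 9.21 − 7.621 = 1.589 mg/L.
t_c = (1/0.6300) ln[(0.874/0.244)(1 − 1.589×0.6300/(0.244×17.22))] = 1.587 × ln(2.729) = 1.593 d.
D_c = (0.244/0.874) × 17.22 × e^(−0.244×1.593) = 0.2792 × 17.22 × 0.6779 = 3.260 mg/L.
Minimum DO = 9.21 − 3.260 = 5.950 mg/L.

t_c ≈ 1.59 d; minimum DO ≈ 5.95 mg/L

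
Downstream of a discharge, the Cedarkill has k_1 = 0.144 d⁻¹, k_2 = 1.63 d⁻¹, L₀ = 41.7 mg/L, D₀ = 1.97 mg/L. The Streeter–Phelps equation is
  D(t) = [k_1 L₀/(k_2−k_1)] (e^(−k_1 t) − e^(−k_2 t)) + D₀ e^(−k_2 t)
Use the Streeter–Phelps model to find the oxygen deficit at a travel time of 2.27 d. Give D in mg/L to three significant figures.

D ≈ 2.86 mg/L

k_1 L₀/(k_2−k_1) = 0.144×41.7/(1.63−0.144) = 6.005/1.486 = 4.041 mg/L.
e^(−k_1 t) = e^(−0.144×2.270) = 0.7212; e^(−k_2 t) = e^(−1.63×2.270) = 0.02472.
D = 4.041 × (0.7212 − 0.02472) + 1.97 × 0.02472 = 2.814 + 0.04870 = 2.863 mg/L.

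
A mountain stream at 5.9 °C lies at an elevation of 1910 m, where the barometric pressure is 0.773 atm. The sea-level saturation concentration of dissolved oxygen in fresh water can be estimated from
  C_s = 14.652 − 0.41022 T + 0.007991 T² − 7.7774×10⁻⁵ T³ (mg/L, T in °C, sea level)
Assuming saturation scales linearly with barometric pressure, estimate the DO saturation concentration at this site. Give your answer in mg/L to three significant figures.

C_s ≈ 9.66 mg/L

At sea level: C_s = 14.652 − 0.41022×5.9 + 0.007991×5.9² − 7.7774×10⁻⁵×5.9³ = 12.49 mg/L.
Pressure correction: C_s' = 12.49 × 0.773 = 9.658 mg/L.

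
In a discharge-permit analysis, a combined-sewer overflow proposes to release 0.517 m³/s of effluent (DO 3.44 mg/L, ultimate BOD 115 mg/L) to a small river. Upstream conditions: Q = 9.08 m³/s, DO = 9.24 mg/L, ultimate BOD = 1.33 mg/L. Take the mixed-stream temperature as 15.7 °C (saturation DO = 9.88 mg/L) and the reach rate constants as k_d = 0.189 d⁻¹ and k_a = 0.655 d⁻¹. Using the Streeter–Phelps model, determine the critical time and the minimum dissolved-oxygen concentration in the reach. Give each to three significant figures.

t_c ≈ 1.86 d; minimum DO ≈ 8.37 mg/L

Mixed DO = (9.08×9.24 + 0.517×3.44)/(9.08+0.517) = 85.68/9.597 = 8.928 mg/L.
Mixed L₀ = (9.08×1.33 + 0.517×115)/(9.597) = 71.53/9.597 = 7.454 mg/L.
Initial deficit D₀ = C_s − DO₀ = 9.88 − 8.928 = 0.9525 mg/L.
t_c = (1/0.4660) ln[(0.655/0.189)(1 − 0.9525×0.4660/(0.189×7.454))] = 2.146 × ln(2.374) = 1.855 d.
D_c = (0.189/0.655) × 7.454 × e^(−0.189×1.855) = 0.2885 × 7.454 × 0.7043 = 1.515 mg/L.
Minimum DO = 9.88 − 1.515 = 8.365 mg/L.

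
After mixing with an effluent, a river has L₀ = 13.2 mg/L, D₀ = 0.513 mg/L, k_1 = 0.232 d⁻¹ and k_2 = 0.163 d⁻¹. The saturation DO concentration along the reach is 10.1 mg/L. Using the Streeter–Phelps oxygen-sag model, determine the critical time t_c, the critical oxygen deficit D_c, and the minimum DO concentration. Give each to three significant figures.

t_c ≈ 4.95 d; D_c ≈ 5.96 mg/L; min DO ≈ 4.14 mg/L

At the critical point dD/dt = 0, so k_1 L₀ e^(−k_1 t) = k_2 D. Substituting D(t) from the Streeter–Phelps equation and solving for t gives
t_c = ln[(k_2/k_1)(1 − D₀(k_2−k_1)/(k_1 L₀))] / (k_2−k_1).
Here k_2−k_1 = -0.06900 d⁻¹ and 1 − D₀(k_2−k_1)/(k_1 L₀) = 1 − 0.513×-0.06900/(0.232×13.2) = 1.012, so
t_c = ln(0.7026 × 1.012) / -0.06900 = -0.3415 / -0.06900 = 4.949 d.
D_c = (k_1/k_2) L₀ e^(−k_1 t_c) = (0.232/0.163) × 13.2 × e^(−0.232×4.949) = 1.423 × 13.2 × 0.3172 = 5.960 mg/L.
Minimum DO = C_s − D_c = 10.1 − 5.960 = 4.140 mg/L.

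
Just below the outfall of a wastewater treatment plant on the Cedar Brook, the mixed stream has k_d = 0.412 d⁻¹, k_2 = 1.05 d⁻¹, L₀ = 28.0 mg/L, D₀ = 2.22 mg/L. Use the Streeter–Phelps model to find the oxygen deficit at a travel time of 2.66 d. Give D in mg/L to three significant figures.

k_d L₀/(k_2−k_d) = 0.412×28.0/(1.05−0.412) = 11.54/0.6380 = 18.08 mg/L.
e^(−k_d t) = e^(−0.412×2.660) = 0.3342; e^(−k_2 t) = e^(−1.05×2.660) = 0.06124.
D = 18.08 × (0.3342 − 0.06124) + 2.22 × 0.06124 = 4.936 + 0.1359 = 5.072 mg/L.

D ≈ 5.07 mg/L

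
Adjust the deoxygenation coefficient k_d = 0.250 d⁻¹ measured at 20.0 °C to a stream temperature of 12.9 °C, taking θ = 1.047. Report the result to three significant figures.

k_d ≈ 0.180 d⁻¹

k_d(T₂) = k_d(T₁) · θ^(T₂−T₁) = 0.250 × 1.047^(12.9−20.0)
= 0.250 × 1.047^-7.10 = 0.250 × 0.7217 = 0.1804 d⁻¹.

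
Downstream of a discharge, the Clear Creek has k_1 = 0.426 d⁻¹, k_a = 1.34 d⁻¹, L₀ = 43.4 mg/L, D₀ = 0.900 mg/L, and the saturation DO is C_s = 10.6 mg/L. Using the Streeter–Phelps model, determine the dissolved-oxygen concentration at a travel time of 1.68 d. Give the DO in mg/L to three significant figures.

k_1 L₀/(k_a−k_1) = 0.426×43.4/(1.34−0.426) = 18.49/0.9140 = 20.23 mg/L.
e^(−k_1 t) = e^(−0.426×1.680) = 0.4889; e^(−k_a t) = e^(−1.34×1.680) = 0.1053.
D = 20.23 × (0.4889 − 0.1053) + 0.900 × 0.1053 = 7.759 + 0.09475 = 7.854 mg/L.
DO = C_s − D = 10.6 − 7.854 = 2.746 mg/L.

DO ≈ 2.75 mg/L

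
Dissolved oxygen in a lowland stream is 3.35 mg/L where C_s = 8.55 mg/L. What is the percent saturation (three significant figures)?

% saturation = C/C_s × 100 = 3.35/8.55 × 100 = 39.2 %.

39.2 % saturation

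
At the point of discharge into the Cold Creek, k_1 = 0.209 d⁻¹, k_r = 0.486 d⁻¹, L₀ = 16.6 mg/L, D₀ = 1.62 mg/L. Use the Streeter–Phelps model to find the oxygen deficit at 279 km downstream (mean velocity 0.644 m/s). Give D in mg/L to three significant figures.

D ≈ 3.44 mg/L

Travel time t = x/v = 279 km / (0.644 m/s) = 279000 m / 0.644 m/s = 433200 s = 5.014 d.
k_1 L₀/(k_r−k_1) = 0.209×16.6/(0.486−0.209) = 3.469/0.2770 = 12.52 mg/L.
e^(−k_1 t) = e^(−0.209×5.014) = 0.3506; e^(−k_r t) = e^(−0.486×5.014) = 0.08743.
D = 12.52 × (0.3506 − 0.08743) + 1.62 × 0.08743 = 3.297 + 0.1416 = 3.438 mg/L.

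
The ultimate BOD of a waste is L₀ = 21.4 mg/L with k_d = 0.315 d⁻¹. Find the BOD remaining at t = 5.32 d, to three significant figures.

L_t = L₀ e^(−k_d t) = 21.4 × e^(−0.315×5.32) = 21.4 × 0.1872 = 4.005 mg/L.

L ≈ 4.01 mg/L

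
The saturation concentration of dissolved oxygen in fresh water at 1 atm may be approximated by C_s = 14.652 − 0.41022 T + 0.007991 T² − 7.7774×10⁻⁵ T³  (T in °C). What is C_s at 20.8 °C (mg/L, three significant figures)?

C_s ≈ 8.88 mg/L

C_s = 14.652 − 0.41022×20.8 + 0.007991×20.8² − 7.7774×10⁻⁵×20.8³ = 8.877 mg/L.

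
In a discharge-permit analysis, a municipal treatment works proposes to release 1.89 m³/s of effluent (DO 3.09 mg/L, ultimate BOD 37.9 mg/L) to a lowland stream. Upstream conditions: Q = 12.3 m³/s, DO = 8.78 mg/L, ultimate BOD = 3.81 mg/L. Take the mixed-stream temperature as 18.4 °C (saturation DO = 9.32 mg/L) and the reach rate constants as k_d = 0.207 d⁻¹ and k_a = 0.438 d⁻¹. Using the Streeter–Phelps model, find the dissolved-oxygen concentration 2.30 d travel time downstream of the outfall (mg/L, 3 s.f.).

DO ≈ 6.93 mg/L

Mixed DO = (12.3×8.78 + 1.89×3.09)/(12.3+1.89) = 113.8/14.19 = 8.022 mg/L.
Mixed L₀ = (12.3×3.81 + 1.89×37.9)/(14.19) = 118.5/14.19 = 8.351 mg/L.
Initial deficit D₀ = C_s − DO₀ = 9.32 − 8.022 = 1.298 mg/L.
D(2.30) = [0.207×8.351/(0.438−0.207)](e^(−0.207×2.30) − e^(−0.438×2.30)) + 1.298 e^(−0.438×2.30)
= 7.483 × (0.6212 − 0.3652) + 1.298 × 0.3652 = 2.390 mg/L.
DO = 9.32 − 2.390 = 6.930 mg/L.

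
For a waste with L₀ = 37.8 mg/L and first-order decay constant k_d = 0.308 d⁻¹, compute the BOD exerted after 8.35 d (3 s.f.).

y ≈ 34.9 mg/L

y_t = L₀(1 − e^(−k_d t)) = 37.8 × (1 − e^(−0.308×8.35))
= 37.8 × (1 − 0.07640) = 37.8 × 0.9236 = 34.91 mg/L.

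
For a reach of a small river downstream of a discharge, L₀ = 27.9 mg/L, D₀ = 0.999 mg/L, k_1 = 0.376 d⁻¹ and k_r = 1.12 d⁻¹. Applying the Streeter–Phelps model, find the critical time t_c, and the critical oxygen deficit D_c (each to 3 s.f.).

t_c = [1/(k_r−k_1)] ln[(k_r/k_1)(1 − D₀(k_r−k_1)/(k_1 L₀))]
= [1/(1.12−0.376)] ln[(1.12/0.376)(1 − 0.999×0.7440/(0.376×27.9))]
= (1/0.7440) ln[2.979 × 0.9291] = 1.344 × ln(2.768) = 1.344 × 1.018 = 1.368 d.
L(t_c) = L₀ e^(−k_1 t_c) = 27.9 × 0.5978 = 16.68 mg/L, and at the critical point k_r D_c = k_1 L, so D_c = (0.376/1.12) × 16.68 = 5.599 mg/L.

t_c ≈ 1.37 d; D_c ≈ 5.60 mg/L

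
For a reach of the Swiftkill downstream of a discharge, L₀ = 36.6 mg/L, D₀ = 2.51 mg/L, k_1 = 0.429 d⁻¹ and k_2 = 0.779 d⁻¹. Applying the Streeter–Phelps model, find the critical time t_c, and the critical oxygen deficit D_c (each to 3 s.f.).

With k_2/k_1 = 1.816 and 1 − D₀(k_2−k_1)/(k_1 L₀) = 0.9440,
t_c = ln(1.816 × 0.9440) / (0.779 − 0.429) = ln(1.714) / 0.3500 = 0.5390/0.3500 = 1.540 d.
L(t_c) = L₀ e^(−k_1 t_c) = 36.6 × 0.5165 = 18.90 mg/L, and at the critical point k_2 D_c = k_1 L, so D_c = (0.429/0.779) × 18.90 = 10.41 mg/L.

t_c ≈ 1.54 d; D_c ≈ 10.4 mg/L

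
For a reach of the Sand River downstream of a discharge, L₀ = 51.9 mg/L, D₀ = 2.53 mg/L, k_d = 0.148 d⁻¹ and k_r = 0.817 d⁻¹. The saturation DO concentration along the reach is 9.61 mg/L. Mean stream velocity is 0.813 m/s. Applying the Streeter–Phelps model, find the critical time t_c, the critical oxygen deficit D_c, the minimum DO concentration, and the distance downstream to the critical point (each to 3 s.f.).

t_c ≈ 2.18 d; D_c ≈ 6.81 mg/L; min DO ≈ 2.80 mg/L; x_c ≈ 153 km

With k_r/k_d = 5.520 and 1 − D₀(k_r−k_d)/(k_d L₀) = 0.7796,
t_c = ln(5.520 × 0.7796) / (0.817 − 0.148) = ln(4.304) / 0.6690 = 1.460/0.6690 = 2.182 d.
L(t_c) = L₀ e^(−k_d t_c) = 51.9 × 0.7241 = 37.58 mg/L, and at the critical point k_r D_c = k_d L, so D_c = (0.148/0.817) × 37.58 = 6.807 mg/L.
Minimum DO = C_s − D_c = 9.61 − 6.807 = 2.803 mg/L.
x_c = v t_c = 0.813 m/s × 2.182 d × 86400 s/d = 153200 m ≈ 153 km.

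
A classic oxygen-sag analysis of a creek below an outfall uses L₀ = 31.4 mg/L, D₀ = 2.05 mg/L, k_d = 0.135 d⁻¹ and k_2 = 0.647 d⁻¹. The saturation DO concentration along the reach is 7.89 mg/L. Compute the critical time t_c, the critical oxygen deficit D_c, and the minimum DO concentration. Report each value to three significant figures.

t_c ≈ 2.51 d; D_c ≈ 4.67 mg/L; min DO ≈ 3.22 mg/L

With k_2/k_d = 4.793 and 1 − D₀(k_2−k_d)/(k_d L₀) = 0.7524,
t_c = ln(4.793 × 0.7524) / (0.647 − 0.135) = ln(3.606) / 0.5120 = 1.283/0.5120 = 2.505 d.
L(t_c) = L₀ e^(−k_d t_c) = 31.4 × 0.7131 = 22.39 mg/L, and at the critical point k_2 D_c = k_d L, so D_c = (0.135/0.647) × 22.39 = 4.672 mg/L.
Minimum DO = C_s − D_c = 7.89 − 4.672 = 3.218 mg/L.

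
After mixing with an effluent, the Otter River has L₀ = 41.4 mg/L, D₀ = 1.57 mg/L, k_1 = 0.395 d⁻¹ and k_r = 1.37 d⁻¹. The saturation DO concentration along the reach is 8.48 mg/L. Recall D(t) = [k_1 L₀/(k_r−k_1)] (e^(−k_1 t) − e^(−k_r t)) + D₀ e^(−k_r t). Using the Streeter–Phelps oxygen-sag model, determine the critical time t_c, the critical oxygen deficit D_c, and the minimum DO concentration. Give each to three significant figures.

At the critical point dD/dt = 0, so k_1 L₀ e^(−k_1 t) = k_r D. Substituting D(t) from the Streeter–Phelps equation and solving for t gives
t_c = ln[(k_r/k_1)(1 − D₀(k_r−k_1)/(k_1 L₀))] / (k_r−k_1).
Here k_r−k_1 = 0.9750 d⁻¹ and 1 − D₀(k_r−k_1)/(k_1 L₀) = 1 − 1.57×0.9750/(0.395×41.4) = 0.9064, so
t_c = ln(3.468 × 0.9064) / 0.9750 = 1.145 / 0.9750 = 1.175 d.
L(t_c) = L₀ e^(−k_1 t_c) = 41.4 × 0.6287 = 26.03 mg/L, and at the critical point k_r D_c = k_1 L, so D_c = (0.395/1.37) × 26.03 = 7.505 mg/L.
Minimum DO = C_s − D_c = 8.48 − 7.505 = 0.9750 mg/L.

t_c ≈ 1.17 d; D_c ≈ 7.50 mg/L; min DO ≈ 0.975 mg/L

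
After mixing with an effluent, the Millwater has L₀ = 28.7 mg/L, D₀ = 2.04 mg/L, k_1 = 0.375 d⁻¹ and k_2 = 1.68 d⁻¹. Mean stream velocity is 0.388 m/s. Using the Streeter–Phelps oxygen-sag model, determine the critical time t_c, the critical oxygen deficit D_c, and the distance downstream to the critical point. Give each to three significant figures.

t_c ≈ 0.931 d; D_c ≈ 4.52 mg/L; x_c ≈ 31.2 km

With k_2/k_1 = 4.480 and 1 − D₀(k_2−k_1)/(k_1 L₀) = 0.7526,
t_c = ln(4.480 × 0.7526) / (1.68 − 0.375) = ln(3.372) / 1.305 = 1.215/1.305 = 0.9314 d.
D_c = (k_1/k_2) L₀ e^(−k_1 t_c) = (0.375/1.68) × 28.7 × e^(−0.375×0.9314) = 0.2232 × 28.7 × 0.7052 = 4.518 mg/L.
x_c = v t_c = 0.388 m/s × 0.9314 d × 86400 s/d = 31220 m ≈ 31.2 km.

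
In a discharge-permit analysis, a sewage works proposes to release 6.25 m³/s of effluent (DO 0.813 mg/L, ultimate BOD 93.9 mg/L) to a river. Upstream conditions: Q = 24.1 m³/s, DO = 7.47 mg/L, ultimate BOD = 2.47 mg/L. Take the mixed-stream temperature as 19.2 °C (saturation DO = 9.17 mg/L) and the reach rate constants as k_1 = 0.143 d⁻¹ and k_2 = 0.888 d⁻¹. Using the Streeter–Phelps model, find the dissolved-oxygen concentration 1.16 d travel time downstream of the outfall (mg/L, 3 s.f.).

DO ≈ 6.07 mg/L

Mixed DO = (24.1×7.47 + 6.25×0.813)/(24.1+6.25) = 185.1/30.35 = 6.099 mg/L.
Mixed L₀ = (24.1×2.47 + 6.25×93.9)/(30.35) = 646.4/30.35 = 21.30 mg/L.
Initial deficit D₀ = C_s − DO₀ = 9.17 − 6.099 = 3.071 mg/L.
D(1.16) = [0.143×21.30/(0.888−0.143)](e^(−0.143×1.16) − e^(−0.888×1.16)) + 3.071 e^(−0.888×1.16)
= 4.088 × (0.8471 − 0.3570) + 3.071 × 0.3570 = 3.100 mg/L.
DO = 9.17 − 3.100 = 6.070 mg/L.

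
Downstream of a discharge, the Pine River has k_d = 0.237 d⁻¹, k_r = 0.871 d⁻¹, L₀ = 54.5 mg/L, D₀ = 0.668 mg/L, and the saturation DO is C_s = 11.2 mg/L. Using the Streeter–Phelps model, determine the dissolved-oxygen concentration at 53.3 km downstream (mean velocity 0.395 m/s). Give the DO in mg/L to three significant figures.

DO ≈ 2.19 mg/L

Travel time t = x/v = 53.3 km / (0.395 m/s) = 53300 m / 0.395 m/s = 134900 s = 1.562 d.
k_d L₀/(k_r−k_d) = 0.237×54.5/(0.871−0.237) = 12.92/0.6340 = 20.37 mg/L.
e^(−k_d t) = e^(−0.237×1.562) = 0.6906; e^(−k_r t) = e^(−0.871×1.562) = 0.2566.
D = 20.37 × (0.6906 − 0.2566) + 0.668 × 0.2566 = 8.843 + 0.1714 = 9.014 mg/L.
DO = C_s − D = 11.2 − 9.014 = 2.186 mg/L.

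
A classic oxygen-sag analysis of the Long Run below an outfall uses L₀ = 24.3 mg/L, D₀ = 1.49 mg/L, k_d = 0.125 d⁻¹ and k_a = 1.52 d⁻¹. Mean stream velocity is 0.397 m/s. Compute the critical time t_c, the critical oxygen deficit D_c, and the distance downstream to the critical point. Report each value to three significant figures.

With k_a/k_d = 12.16 and 1 − D₀(k_a−k_d)/(k_d L₀) = 0.3157,
t_c = ln(12.16 × 0.3157) / (1.52 − 0.125) = ln(3.839) / 1.395 = 1.345/1.395 = 0.9643 d.
L(t_c) = L₀ e^(−k_d t_c) = 24.3 × 0.8864 = 21.54 mg/L, and at the critical point k_a D_c = k_d L, so D_c = (0.125/1.52) × 21.54 = 1.771 mg/L.
x_c = v t_c = 0.397 m/s × 0.9643 d × 86400 s/d = 33080 m ≈ 33.1 km.

t_c ≈ 0.964 d; D_c ≈ 1.77 mg/L; x_c ≈ 33.1 km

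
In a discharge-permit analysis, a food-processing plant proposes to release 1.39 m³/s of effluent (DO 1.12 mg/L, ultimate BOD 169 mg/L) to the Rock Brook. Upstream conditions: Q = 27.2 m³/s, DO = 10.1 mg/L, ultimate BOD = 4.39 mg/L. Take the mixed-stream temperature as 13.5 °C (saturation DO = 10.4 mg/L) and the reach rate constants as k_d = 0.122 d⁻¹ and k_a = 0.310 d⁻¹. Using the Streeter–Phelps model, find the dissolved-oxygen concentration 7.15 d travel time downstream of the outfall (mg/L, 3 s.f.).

Mixed DO = (27.2×10.1 + 1.39×1.12)/(27.2+1.39) = 276.3/28.59 = 9.663 mg/L.
Mixed L₀ = (27.2×4.39 + 1.39×169)/(28.59) = 354.3/28.59 = 12.39 mg/L.
Initial deficit D₀ = C_s − DO₀ = 10.4 − 9.663 = 0.7366 mg/L.
D(7.15) = [0.122×12.39/(0.310−0.122)](e^(−0.122×7.15) − e^(−0.310×7.15)) + 0.7366 e^(−0.310×7.15)
= 8.042 × (0.4180 − 0.1090) + 0.7366 × 0.1090 = 2.565 mg/L.
DO = 10.4 − 2.565 = 7.835 mg/L.

DO ≈ 7.83 mg/L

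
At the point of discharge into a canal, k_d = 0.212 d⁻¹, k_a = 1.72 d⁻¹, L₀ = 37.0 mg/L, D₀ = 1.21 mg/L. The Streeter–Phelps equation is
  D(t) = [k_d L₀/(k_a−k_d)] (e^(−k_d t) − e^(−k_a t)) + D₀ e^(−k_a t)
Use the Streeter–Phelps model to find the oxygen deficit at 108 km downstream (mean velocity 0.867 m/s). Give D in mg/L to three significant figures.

Travel time t = x/v = 108 km / (0.867 m/s) = 108000 m / 0.867 m/s = 124600 s = 1.442 d.
k_d L₀/(k_a−k_d) = 0.212×37.0/(1.72−0.212) = 7.844/1.508 = 5.202 mg/L.
e^(−k_d t) = e^(−0.212×1.442) = 0.7366; e^(−k_a t) = e^(−1.72×1.442) = 0.08376.
D = 5.202 × (0.7366 − 0.08376) + 1.21 × 0.08376 = 3.396 + 0.1013 = 3.497 mg/L.

D ≈ 3.50 mg/L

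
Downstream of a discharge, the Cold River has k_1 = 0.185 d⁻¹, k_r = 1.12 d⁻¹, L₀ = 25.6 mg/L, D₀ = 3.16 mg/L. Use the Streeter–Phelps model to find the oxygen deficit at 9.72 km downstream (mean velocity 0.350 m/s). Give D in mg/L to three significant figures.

D ≈ 3.44 mg/L

Travel time t = x/v = 9.72 km / (0.350 m/s) = 9720 m / 0.350 m/s = 27770 s = 0.3214 d.
k_1 L₀/(k_r−k_1) = 0.185×25.6/(1.12−0.185) = 4.736/0.9350 = 5.065 mg/L.
e^(−k_1 t) = e^(−0.185×0.3214) = 0.9423; e^(−k_r t) = e^(−1.12×0.3214) = 0.6977.
D = 5.065 × (0.9423 − 0.6977) + 3.16 × 0.6977 = 1.239 + 2.205 = 3.444 mg/L.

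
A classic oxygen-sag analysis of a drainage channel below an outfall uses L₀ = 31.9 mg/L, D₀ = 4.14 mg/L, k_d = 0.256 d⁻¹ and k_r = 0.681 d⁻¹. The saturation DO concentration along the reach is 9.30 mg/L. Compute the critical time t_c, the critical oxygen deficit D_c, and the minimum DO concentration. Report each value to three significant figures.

t_c ≈ 1.73 d; D_c ≈ 7.70 mg/L; min DO ≈ 1.60 mg/L

With k_r/k_d = 2.660 and 1 − D₀(k_r−k_d)/(k_d L₀) = 0.7845,
t_c = ln(2.660 × 0.7845) / (0.681 − 0.256) = ln(2.087) / 0.4250 = 0.7357/0.4250 = 1.731 d.
D_c = (k_d/k_r) L₀ e^(−k_d t_c) = (0.256/0.681) × 31.9 × e^(−0.256×1.731) = 0.3759 × 31.9 × 0.6420 = 7.699 mg/L.
Minimum DO = C_s − D_c = 9.30 − 7.699 = 1.601 mg/L.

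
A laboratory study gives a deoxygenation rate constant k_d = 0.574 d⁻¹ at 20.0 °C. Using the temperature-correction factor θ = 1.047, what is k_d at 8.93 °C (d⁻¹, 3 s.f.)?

k_d ≈ 0.345 d⁻¹

k_d(T₂) = k_d(T₁) · θ^(T₂−T₁) = 0.574 × 1.047^(8.93−20.0)
= 0.574 × 1.047^-11.1 = 0.574 × 0.6014 = 0.3452 d⁻¹.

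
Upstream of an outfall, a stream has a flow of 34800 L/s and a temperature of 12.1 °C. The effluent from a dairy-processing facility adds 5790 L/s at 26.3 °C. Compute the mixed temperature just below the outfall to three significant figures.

14.1 °C

Flow-weighted mixing: C = (Q_r C_r + Q_w C_w)/(Q_r + Q_w)
= (34800×12.1 + 5790×26.3)/(34800 + 5790) = 573400/40590 = 14.13 °C.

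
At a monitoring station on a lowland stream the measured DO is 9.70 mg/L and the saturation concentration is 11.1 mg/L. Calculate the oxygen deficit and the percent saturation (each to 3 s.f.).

D = C_s − C = 11.1 − 9.70 = 1.40 mg/L.
% saturation = 9.70/11.1 × 100 = 87.4 %.

D ≈ 1.40 mg/L; 87.4 % saturation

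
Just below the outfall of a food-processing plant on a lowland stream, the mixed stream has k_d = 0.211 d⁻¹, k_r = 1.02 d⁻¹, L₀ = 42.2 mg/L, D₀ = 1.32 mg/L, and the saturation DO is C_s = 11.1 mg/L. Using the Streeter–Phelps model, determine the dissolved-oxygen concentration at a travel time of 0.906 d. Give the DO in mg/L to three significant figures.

k_d L₀/(k_r−k_d) = 0.211×42.2/(1.02−0.211) = 8.904/0.8090 = 11.01 mg/L.
e^(−k_d t) = e^(−0.211×0.9060) = 0.8260; e^(−k_r t) = e^(−1.02×0.9060) = 0.3969.
D = 11.01 × (0.8260 − 0.3969) + 1.32 × 0.3969 = 4.723 + 0.5239 = 5.247 mg/L.
DO = C_s − D = 11.1 − 5.247 = 5.853 mg/L.

DO ≈ 5.85 mg/L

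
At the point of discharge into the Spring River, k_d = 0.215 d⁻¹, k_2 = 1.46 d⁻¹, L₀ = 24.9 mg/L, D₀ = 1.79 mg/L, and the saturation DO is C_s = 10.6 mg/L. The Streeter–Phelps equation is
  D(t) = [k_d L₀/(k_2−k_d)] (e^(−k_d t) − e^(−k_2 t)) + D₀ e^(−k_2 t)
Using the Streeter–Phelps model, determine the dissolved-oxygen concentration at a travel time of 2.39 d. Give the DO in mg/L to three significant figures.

k_d L₀/(k_2−k_d) = 0.215×24.9/(1.46−0.215) = 5.353/1.245 = 4.300 mg/L.
e^(−k_d t) = e^(−0.215×2.390) = 0.5982; e^(−k_2 t) = e^(−1.46×2.390) = 0.03052.
D = 4.300 × (0.5982 − 0.03052) + 1.79 × 0.03052 = 2.441 + 0.05463 = 2.496 mg/L.
DO = C_s − D = 10.6 − 2.496 = 8.104 mg/L.

DO ≈ 8.10 mg/L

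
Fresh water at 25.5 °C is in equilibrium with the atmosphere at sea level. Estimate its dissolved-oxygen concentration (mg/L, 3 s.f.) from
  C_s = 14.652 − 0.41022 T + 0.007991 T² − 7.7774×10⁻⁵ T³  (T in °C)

C_s ≈ 8.10 mg/L

C_s = 14.652 − 0.41022×25.5 + 0.007991×25.5² − 7.7774×10⁻⁵×25.5³ = 8.098 mg/L.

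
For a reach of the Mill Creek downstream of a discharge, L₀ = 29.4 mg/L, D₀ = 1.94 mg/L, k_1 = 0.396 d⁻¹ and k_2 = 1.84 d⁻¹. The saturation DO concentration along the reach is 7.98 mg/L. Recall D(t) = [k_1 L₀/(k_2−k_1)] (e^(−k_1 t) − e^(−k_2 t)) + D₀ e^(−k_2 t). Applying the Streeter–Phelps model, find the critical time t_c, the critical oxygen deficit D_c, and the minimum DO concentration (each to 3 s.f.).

t_c = [1/(k_2−k_1)] ln[(k_2/k_1)(1 − D₀(k_2−k_1)/(k_1 L₀))]
= [1/(1.84−0.396)] ln[(1.84/0.396)(1 − 1.94×1.444/(0.396×29.4))]
= (1/1.444) ln[4.646 × 0.7594] = 0.6925 × ln(3.528) = 0.6925 × 1.261 = 0.8732 d.
D_c = (k_1/k_2) L₀ e^(−k_1 t_c) = (0.396/1.84) × 29.4 × e^(−0.396×0.8732) = 0.2152 × 29.4 × 0.7077 = 4.478 mg/L.
Minimum DO = C_s − D_c = 7.98 − 4.478 = 3.502 mg/L.

t_c ≈ 0.873 d; D_c ≈ 4.48 mg/L; min DO ≈ 3.50 mg/L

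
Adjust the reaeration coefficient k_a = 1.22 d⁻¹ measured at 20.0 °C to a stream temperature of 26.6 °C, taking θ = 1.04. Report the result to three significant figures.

k_a(T₂) = k_a(T₁) · θ^(T₂−T₁) = 1.22 × 1.04^(26.6−20.0)
= 1.22 × 1.04^6.60 = 1.22 × 1.295 = 1.580 d⁻¹.

k_a ≈ 1.58 d⁻¹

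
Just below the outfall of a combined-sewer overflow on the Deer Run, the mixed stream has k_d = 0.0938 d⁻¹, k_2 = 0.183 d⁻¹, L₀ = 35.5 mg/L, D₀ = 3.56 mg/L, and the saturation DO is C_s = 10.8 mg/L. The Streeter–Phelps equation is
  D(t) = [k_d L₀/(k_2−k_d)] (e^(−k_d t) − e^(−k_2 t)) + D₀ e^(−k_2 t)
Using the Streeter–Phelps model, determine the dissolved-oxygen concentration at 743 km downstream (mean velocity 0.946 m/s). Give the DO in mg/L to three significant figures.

Travel time t = x/v = 743 km / (0.946 m/s) = 743000 m / 0.946 m/s = 785400 s = 9.090 d.
k_d L₀/(k_2−k_d) = 0.0938×35.5/(0.183−0.0938) = 3.330/0.08920 = 37.33 mg/L.
e^(−k_d t) = e^(−0.0938×9.090) = 0.4263; e^(−k_2 t) = e^(−0.183×9.090) = 0.1895.
D = 37.33 × (0.4263 − 0.1895) + 3.56 × 0.1895 = 8.840 + 0.6745 = 9.515 mg/L.
DO = C_s − D = 10.8 − 9.515 = 1.285 mg/L.

DO ≈ 1.29 mg/L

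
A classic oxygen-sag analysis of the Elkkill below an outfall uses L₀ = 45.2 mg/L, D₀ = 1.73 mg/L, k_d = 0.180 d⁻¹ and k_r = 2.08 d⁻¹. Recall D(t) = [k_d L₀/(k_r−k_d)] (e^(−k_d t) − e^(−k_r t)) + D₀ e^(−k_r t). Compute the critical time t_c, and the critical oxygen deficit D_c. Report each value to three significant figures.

t_c = [1/(k_r−k_d)] ln[(k_r/k_d)(1 − D₀(k_r−k_d)/(k_d L₀))]
= [1/(2.08−0.180)] ln[(2.08/0.180)(1 − 1.73×1.900/(0.180×45.2))]
= (1/1.900) ln[11.56 × 0.5960] = 0.5263 × ln(6.887) = 0.5263 × 1.930 = 1.016 d.
D_c = (k_d/k_r) L₀ e^(−k_d t_c) = (0.180/2.08) × 45.2 × e^(−0.180×1.016) = 0.08654 × 45.2 × 0.8329 = 3.258 mg/L.

t_c ≈ 1.02 d; D_c ≈ 3.26 mg/L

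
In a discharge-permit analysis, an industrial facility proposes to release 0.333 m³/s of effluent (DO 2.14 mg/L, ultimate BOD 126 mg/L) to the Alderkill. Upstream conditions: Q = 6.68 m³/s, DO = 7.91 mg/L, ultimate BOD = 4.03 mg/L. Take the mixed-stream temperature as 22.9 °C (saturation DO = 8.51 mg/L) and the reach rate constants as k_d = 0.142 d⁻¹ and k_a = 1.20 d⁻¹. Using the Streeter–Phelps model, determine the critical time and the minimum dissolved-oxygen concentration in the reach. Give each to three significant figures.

Mixed DO = (6.68×7.91 + 0.333×2.14)/(6.68+0.333) = 53.55/7.013 = 7.636 mg/L.
Mixed L₀ = (6.68×4.03 + 0.333×126)/(7.013) = 68.88/7.013 = 9.822 mg/L.
Initial deficit D₀ = C_s − DO₀ = 8.51 − 7.636 = 0.8740 mg/L.
t_c = (1/1.058) ln[(1.20/0.142)(1 − 0.8740×1.058/(0.142×9.822))] = 0.9452 × ln(2.848) = 0.9892 d.
D_c = (0.142/1.20) × 9.822 × e^(−0.142×0.9892) = 0.1183 × 9.822 × 0.8690 = 1.010 mg/L.
Minimum DO = 8.51 − 1.010 = 7.500 mg/L.

t_c ≈ 0.989 d; minimum DO ≈ 7.50 mg/L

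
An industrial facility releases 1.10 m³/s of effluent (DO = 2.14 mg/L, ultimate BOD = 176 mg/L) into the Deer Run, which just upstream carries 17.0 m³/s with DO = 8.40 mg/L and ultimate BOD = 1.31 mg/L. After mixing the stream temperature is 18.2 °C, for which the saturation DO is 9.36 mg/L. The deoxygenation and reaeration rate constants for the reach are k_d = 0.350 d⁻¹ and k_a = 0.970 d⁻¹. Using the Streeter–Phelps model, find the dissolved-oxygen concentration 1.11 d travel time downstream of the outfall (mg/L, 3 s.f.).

Mixed DO = (17.0×8.40 + 1.10×2.14)/(17.0+1.10) = 145.2/18.10 = 8.020 mg/L.
Mixed L₀ = (17.0×1.31 + 1.10×176)/(18.10) = 215.9/18.10 = 11.93 mg/L.
Initial deficit D₀ = C_s − DO₀ = 9.36 − 8.020 = 1.340 mg/L.
D(1.11) = [0.350×11.93/(0.970−0.350)](e^(−0.350×1.11) − e^(−0.970×1.11)) + 1.340 e^(−0.970×1.11)
= 6.733 × (0.6781 − 0.3407) + 1.340 × 0.3407 = 2.728 mg/L.
DO = 9.36 − 2.728 = 6.632 mg/L.

DO ≈ 6.63 mg/L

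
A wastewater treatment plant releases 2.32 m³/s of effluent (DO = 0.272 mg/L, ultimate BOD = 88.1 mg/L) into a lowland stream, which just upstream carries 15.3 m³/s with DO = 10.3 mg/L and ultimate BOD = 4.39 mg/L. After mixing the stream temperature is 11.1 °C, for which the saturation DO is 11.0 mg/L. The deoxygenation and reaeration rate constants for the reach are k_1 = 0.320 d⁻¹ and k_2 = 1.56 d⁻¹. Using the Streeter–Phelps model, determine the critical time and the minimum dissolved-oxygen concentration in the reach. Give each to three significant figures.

Mixed DO = (15.3×10.3 + 2.32×0.272)/(15.3+2.32) = 158.2/17.62 = 8.980 mg/L.
Mixed L₀ = (15.3×4.39 + 2.32×88.1)/(17.62) = 271.6/17.62 = 15.41 mg/L.
Initial deficit D₀ = C_s − DO₀ = 11.0 − 8.980 = 2.020 mg/L.
t_c = (1/1.240) ln[(1.56/0.320)(1 − 2.020×1.240/(0.320×15.41))] = 0.8065 × ln(2.399) = 0.7056 d.
D_c = (0.320/1.56) × 15.41 × e^(−0.320×0.7056) = 0.2051 × 15.41 × 0.7979 = 2.522 mg/L.
Minimum DO = 11.0 − 2.522 = 8.478 mg/L.

t_c ≈ 0.706 d; minimum DO ≈ 8.48 mg/L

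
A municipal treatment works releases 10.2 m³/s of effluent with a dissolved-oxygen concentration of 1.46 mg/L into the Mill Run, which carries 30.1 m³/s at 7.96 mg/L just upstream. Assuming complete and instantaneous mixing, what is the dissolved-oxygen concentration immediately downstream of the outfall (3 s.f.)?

Flow-weighted mixing: C = (Q_r C_r + Q_w C_w)/(Q_r + Q_w)
= (30.1×7.96 + 10.2×1.46)/(30.1 + 10.2) = 254.5/40.30 = 6.315 mg/L.

6.31 mg/L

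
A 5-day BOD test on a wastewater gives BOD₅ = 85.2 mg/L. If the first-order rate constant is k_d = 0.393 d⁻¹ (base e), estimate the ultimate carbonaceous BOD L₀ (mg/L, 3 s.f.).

BOD₅ = L₀(1 − e^(−5k_d)) ⇒ L₀ = BOD₅ / (1 − e^(−5×0.393))
= 85.2 / (1 − 0.1402) = 85.2 / 0.8598 = 99.09 mg/L.

L₀ ≈ 99.1 mg/L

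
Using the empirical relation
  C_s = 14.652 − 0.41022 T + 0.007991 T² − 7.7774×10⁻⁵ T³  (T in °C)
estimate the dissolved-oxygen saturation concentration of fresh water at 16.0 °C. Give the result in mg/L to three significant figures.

C_s ≈ 9.82 mg/L

C_s = 14.652 − 0.41022×16.0 + 0.007991×16.0² − 7.7774×10⁻⁵×16.0³ = 9.816 mg/L.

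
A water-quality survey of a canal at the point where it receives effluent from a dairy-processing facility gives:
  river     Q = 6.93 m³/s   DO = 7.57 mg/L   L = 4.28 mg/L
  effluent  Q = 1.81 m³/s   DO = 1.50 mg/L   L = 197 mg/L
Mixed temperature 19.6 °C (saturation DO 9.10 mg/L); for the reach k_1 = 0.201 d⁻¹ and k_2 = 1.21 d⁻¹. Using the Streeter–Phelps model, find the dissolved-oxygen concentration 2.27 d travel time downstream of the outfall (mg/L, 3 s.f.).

Mixed DO = (6.93×7.57 + 1.81×1.50)/(6.93+1.81) = 55.18/8.740 = 6.313 mg/L.
Mixed L₀ = (6.93×4.28 + 1.81×197)/(8.740) = 386.2/8.740 = 44.19 mg/L.
Initial deficit D₀ = C_s − DO₀ = 9.10 − 6.313 = 2.787 mg/L.
D(2.27) = [0.201×44.19/(1.21−0.201)](e^(−0.201×2.27) − e^(−1.21×2.27)) + 2.787 e^(−1.21×2.27)
= 8.803 × (0.6336 − 0.06414) + 2.787 × 0.06414 = 5.192 mg/L.
DO = 9.10 − 5.192 = 3.908 mg/L.

DO ≈ 3.91 mg/L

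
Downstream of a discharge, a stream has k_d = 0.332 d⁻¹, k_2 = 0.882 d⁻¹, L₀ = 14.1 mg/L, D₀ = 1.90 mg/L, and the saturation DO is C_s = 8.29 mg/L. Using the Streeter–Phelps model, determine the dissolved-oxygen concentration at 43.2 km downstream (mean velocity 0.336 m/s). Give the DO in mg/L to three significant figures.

DO ≈ 4.88 mg/L

Travel time t = x/v = 43.2 km / (0.336 m/s) = 43200 m / 0.336 m/s = 128600 s = 1.488 d.
k_d L₀/(k_2−k_d) = 0.332×14.1/(0.882−0.332) = 4.681/0.5500 = 8.511 mg/L.
e^(−k_d t) = e^(−0.332×1.488) = 0.6102; e^(−k_2 t) = e^(−0.882×1.488) = 0.2691.
D = 8.511 × (0.6102 − 0.2691) + 1.90 × 0.2691 = 2.902 + 0.5114 = 3.414 mg/L.
DO = C_s − D = 8.29 − 3.414 = 4.876 mg/L.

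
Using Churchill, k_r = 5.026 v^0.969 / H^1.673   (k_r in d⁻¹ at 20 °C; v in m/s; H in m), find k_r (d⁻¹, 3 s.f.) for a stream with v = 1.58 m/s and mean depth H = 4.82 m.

k_r = 5.026 × 1.58^0.969 / 4.82^1.673 = 5.026 × 1.558 / 13.89 = 0.5636 d⁻¹.

k_r ≈ 0.564 d⁻¹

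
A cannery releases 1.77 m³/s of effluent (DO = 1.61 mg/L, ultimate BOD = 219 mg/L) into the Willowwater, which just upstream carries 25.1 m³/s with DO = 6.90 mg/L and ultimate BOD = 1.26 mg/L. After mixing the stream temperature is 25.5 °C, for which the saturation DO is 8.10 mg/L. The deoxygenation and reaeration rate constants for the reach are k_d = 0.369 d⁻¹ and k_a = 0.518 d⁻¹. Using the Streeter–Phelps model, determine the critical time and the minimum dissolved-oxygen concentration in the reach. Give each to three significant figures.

t_c ≈ 2.00 d; minimum DO ≈ 2.79 mg/L

Mixed DO = (25.1×6.90 + 1.77×1.61)/(25.1+1.77) = 176.0/26.87 = 6.552 mg/L.
Mixed L₀ = (25.1×1.26 + 1.77×219)/(26.87) = 419.3/26.87 = 15.60 mg/L.
Initial deficit D₀ = C_s − DO₀ = 8.10 − 6.552 = 1.548 mg/L.
t_c = (1/0.1490) ln[(0.518/0.369)(1 − 1.548×0.1490/(0.369×15.60))] = 6.711 × ln(1.348) = 2.002 d.
D_c = (0.369/0.518) × 15.60 × e^(−0.369×2.002) = 0.7124 × 15.60 × 0.4777 = 5.310 mg/L.
Minimum DO = 8.10 − 5.310 = 2.790 mg/L.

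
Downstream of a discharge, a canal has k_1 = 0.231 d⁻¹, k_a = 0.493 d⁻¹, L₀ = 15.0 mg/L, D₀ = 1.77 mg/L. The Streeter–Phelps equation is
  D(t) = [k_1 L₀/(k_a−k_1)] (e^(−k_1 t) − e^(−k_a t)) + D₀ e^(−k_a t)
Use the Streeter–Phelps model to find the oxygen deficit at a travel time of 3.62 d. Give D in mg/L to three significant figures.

D ≈ 3.81 mg/L

k_1 L₀/(k_a−k_1) = 0.231×15.0/(0.493−0.231) = 3.465/0.2620 = 13.23 mg/L.
e^(−k_1 t) = e^(−0.231×3.620) = 0.4333; e^(−k_a t) = e^(−0.493×3.620) = 0.1679.
D = 13.23 × (0.4333 − 0.1679) + 1.77 × 0.1679 = 3.511 + 0.2971 = 3.808 mg/L.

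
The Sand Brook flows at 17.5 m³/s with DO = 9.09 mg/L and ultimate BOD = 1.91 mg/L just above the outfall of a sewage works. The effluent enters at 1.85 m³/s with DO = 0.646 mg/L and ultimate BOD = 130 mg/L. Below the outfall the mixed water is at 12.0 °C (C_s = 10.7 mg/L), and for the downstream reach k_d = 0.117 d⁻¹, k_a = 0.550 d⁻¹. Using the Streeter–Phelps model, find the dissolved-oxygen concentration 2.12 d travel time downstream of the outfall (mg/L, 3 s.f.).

Mixed DO = (17.5×9.09 + 1.85×0.646)/(17.5+1.85) = 160.3/19.35 = 8.283 mg/L.
Mixed L₀ = (17.5×1.91 + 1.85×130)/(19.35) = 273.9/19.35 = 14.16 mg/L.
Initial deficit D₀ = C_s − DO₀ = 10.7 − 8.283 = 2.417 mg/L.
D(2.12) = [0.117×14.16/(0.550−0.117)](e^(−0.117×2.12) − e^(−0.550×2.12)) + 2.417 e^(−0.550×2.12)
= 3.825 × (0.7803 − 0.3116) + 2.417 × 0.3116 = 2.546 mg/L.
DO = 10.7 − 2.546 = 8.154 mg/L.

DO ≈ 8.15 mg/L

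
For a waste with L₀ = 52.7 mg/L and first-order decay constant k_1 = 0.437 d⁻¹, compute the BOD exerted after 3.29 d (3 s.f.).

y_t = L₀(1 − e^(−k_1 t)) = 52.7 × (1 − e^(−0.437×3.29))
= 52.7 × (1 − 0.2375) = 52.7 × 0.7625 = 40.19 mg/L.

y ≈ 40.2 mg/L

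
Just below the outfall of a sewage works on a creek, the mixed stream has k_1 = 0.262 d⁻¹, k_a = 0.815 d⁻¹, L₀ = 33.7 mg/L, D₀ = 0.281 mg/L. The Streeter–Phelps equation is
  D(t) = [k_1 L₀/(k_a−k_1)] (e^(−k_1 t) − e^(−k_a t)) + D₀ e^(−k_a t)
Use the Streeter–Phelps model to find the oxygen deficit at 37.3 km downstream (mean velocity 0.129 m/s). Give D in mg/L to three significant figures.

Travel time t = x/v = 37.3 km / (0.129 m/s) = 37300 m / 0.129 m/s = 289100 s = 3.347 d.
k_1 L₀/(k_a−k_1) = 0.262×33.7/(0.815−0.262) = 8.829/0.5530 = 15.97 mg/L.
e^(−k_1 t) = e^(−0.262×3.347) = 0.4161; e^(−k_a t) = e^(−0.815×3.347) = 0.06538.
D = 15.97 × (0.4161 − 0.06538) + 0.281 × 0.06538 = 5.600 + 0.01837 = 5.618 mg/L.

D ≈ 5.62 mg/L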